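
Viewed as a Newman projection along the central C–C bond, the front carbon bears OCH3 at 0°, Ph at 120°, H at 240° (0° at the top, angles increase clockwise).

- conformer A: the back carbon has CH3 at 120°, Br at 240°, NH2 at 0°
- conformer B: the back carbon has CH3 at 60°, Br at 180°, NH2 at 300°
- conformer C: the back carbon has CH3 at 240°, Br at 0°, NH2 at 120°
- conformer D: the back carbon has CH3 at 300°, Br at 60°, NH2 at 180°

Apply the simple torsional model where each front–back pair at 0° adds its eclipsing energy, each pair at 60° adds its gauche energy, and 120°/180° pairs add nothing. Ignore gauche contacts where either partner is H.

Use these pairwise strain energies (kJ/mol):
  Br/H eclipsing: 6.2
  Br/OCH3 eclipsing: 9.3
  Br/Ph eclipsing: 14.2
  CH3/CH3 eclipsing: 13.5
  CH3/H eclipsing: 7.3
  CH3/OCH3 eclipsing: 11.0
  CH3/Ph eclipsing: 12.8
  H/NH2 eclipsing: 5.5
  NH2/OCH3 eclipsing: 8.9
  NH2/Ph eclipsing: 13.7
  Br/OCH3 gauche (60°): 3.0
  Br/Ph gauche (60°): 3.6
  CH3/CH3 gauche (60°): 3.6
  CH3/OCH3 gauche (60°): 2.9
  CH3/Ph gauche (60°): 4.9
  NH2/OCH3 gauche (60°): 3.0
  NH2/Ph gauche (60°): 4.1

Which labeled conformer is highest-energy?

A is eclipsed. OCH3 at 0° is eclipsed with NH2 at 0° (8.9); Ph at 120° is eclipsed with CH3 at 120° (12.8); H at 240° is eclipsed with Br at 240° (6.2). Total 27.9 kJ/mol.
B is staggered. OCH3 at 0° is gauche with CH3 at 60° (2.9); OCH3 at 0° is gauche with NH2 at 300° (3.0); Ph at 120° is gauche with CH3 at 60° (4.9); Ph at 120° is gauche with Br at 180° (3.6). Total 14.4 kJ/mol.
C is eclipsed. OCH3 at 0° is eclipsed with Br at 0° (9.3); Ph at 120° is eclipsed with NH2 at 120° (13.7); H at 240° is eclipsed with CH3 at 240° (7.3). Total 30.3 kJ/mol.
D is staggered. OCH3 at 0° is gauche with CH3 at 300° (2.9); OCH3 at 0° is gauche with Br at 60° (3.0); Ph at 120° is gauche with Br at 60° (3.6); Ph at 120° is gauche with NH2 at 180° (4.1). Total 13.6 kJ/mol.
C has the highest total (30.3 kJ/mol).

C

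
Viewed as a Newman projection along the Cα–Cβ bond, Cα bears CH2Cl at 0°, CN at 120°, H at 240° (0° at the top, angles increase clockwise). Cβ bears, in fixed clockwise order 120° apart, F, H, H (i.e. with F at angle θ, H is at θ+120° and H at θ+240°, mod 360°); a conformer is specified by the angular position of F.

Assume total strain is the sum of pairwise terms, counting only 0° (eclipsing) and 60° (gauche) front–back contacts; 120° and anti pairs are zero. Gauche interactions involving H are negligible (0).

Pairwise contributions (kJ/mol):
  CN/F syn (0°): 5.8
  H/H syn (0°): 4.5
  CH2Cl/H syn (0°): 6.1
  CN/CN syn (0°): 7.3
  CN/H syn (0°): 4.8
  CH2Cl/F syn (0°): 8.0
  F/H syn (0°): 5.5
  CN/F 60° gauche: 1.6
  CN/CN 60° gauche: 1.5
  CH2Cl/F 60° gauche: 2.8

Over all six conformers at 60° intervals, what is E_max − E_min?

15.7 kJ/mol

F at 0° (eclipsed): CH2Cl(0°)/F(0°) eclipsed 8.0; CN(120°)/H(120°) eclipsed 4.8; H(240°)/H(240°) eclipsed 4.5 → 17.3 kJ/mol.
F at 60° (staggered): CH2Cl(0°)/F(60°) gauche 2.8; CN(120°)/F(60°) gauche 1.6 → 4.4 kJ/mol.
F at 120° (eclipsed): CH2Cl(0°)/H(0°) eclipsed 6.1; CN(120°)/F(120°) eclipsed 5.8; H(240°)/H(240°) eclipsed 4.5 → 16.4 kJ/mol.
F at 180° (staggered): CN(120°)/F(180°) gauche 1.6 → 1.6 kJ/mol.
F at 240° (eclipsed): CH2Cl(0°)/H(0°) eclipsed 6.1; CN(120°)/H(120°) eclipsed 4.8; H(240°)/F(240°) eclipsed 5.5 → 16.4 kJ/mol.
F at 300° (staggered): CH2Cl(0°)/F(300°) gauche 2.8 → 2.8 kJ/mol.
Max at 0° (17.3 kJ/mol), min at 180° (1.6 kJ/mol); barrier = 15.7 kJ/mol.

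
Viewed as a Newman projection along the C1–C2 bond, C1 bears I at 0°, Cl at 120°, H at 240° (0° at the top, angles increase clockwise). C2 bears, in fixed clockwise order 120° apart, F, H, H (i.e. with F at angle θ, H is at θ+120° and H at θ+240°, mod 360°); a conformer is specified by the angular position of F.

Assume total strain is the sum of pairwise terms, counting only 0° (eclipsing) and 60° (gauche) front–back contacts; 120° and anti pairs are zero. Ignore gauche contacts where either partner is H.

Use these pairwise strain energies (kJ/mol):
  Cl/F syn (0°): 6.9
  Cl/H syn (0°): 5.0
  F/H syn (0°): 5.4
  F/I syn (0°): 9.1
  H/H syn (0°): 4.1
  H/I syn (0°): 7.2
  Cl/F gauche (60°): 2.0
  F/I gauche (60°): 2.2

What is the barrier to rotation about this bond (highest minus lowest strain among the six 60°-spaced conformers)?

F at 0° (eclipsed): I(0°)/F(0°) eclipsed 9.1; Cl(120°)/H(120°) eclipsed 5.0; H(240°)/H(240°) eclipsed 4.1 → 18.2 kJ/mol.
F at 60° (staggered): I(0°)/F(60°) gauche 2.2; Cl(120°)/F(60°) gauche 2.0 → 4.2 kJ/mol.
F at 120° (eclipsed): I(0°)/H(0°) eclipsed 7.2; Cl(120°)/F(120°) eclipsed 6.9; H(240°)/H(240°) eclipsed 4.1 → 18.2 kJ/mol.
F at 180° (staggered): Cl(120°)/F(180°) gauche 2.0 → 2.0 kJ/mol.
F at 240° (eclipsed): I(0°)/H(0°) eclipsed 7.2; Cl(120°)/H(120°) eclipsed 5.0; H(240°)/F(240°) eclipsed 5.4 → 17.6 kJ/mol.
F at 300° (staggered): I(0°)/F(300°) gauche 2.2 → 2.2 kJ/mol.
Max at 0° (18.2 kJ/mol), min at 180° (2.0 kJ/mol); barrier = 16.2 kJ/mol.

16.2 kJ/mol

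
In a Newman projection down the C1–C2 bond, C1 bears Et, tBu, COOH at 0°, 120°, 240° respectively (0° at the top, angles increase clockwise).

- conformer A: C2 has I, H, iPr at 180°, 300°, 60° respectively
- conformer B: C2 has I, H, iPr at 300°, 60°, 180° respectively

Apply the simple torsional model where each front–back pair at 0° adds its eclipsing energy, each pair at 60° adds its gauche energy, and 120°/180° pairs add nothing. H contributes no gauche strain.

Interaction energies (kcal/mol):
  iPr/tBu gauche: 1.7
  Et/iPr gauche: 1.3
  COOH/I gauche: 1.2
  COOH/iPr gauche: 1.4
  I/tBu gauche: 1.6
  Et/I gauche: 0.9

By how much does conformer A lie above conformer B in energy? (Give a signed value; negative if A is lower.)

+0.6 kcal/mol

A (staggered): Et–iPr gauche, tBu–I gauche, tBu–iPr gauche, COOH–I gauche; 1.3 + 1.6 + 1.7 + 1.2 = 5.8 kcal/mol.
B (staggered): Et–I gauche, tBu–iPr gauche, COOH–I gauche, COOH–iPr gauche; 0.9 + 1.7 + 1.2 + 1.4 = 5.2 kcal/mol.
E(A) − E(B) = 5.8 − 5.2 = +0.6 kcal/mol.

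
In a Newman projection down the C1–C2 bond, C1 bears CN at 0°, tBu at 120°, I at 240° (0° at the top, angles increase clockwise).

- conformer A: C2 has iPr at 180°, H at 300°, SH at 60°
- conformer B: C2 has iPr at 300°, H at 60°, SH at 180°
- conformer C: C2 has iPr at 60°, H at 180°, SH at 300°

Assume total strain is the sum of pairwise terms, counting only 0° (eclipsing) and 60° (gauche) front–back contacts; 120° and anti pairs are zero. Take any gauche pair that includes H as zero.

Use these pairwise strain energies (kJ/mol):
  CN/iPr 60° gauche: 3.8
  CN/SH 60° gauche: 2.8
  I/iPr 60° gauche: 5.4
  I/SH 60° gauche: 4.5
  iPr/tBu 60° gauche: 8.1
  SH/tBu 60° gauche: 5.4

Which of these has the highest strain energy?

A is staggered. CN at 0° is gauche with SH at 60° (2.8); tBu at 120° is gauche with iPr at 180° (8.1); tBu at 120° is gauche with SH at 60° (5.4); I at 240° is gauche with iPr at 180° (5.4). Total 21.7 kJ/mol.
B is staggered. CN at 0° is gauche with iPr at 300° (3.8); tBu at 120° is gauche with SH at 180° (5.4); I at 240° is gauche with iPr at 300° (5.4); I at 240° is gauche with SH at 180° (4.5). Total 19.1 kJ/mol.
C is staggered. CN at 0° is gauche with iPr at 60° (3.8); CN at 0° is gauche with SH at 300° (2.8); tBu at 120° is gauche with iPr at 60° (8.1); I at 240° is gauche with SH at 300° (4.5). Total 19.2 kJ/mol.
A has the highest total (21.7 kJ/mol).

A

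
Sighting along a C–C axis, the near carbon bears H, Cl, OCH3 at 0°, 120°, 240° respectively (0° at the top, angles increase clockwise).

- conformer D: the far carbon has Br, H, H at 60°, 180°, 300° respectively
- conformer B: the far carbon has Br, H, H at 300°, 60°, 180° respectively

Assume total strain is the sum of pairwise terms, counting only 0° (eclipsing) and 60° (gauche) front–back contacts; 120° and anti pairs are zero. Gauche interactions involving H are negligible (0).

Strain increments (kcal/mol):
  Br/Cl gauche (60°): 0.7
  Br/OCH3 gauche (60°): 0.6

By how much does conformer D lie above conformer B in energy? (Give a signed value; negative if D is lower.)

D is staggered. Cl at 120° is gauche with Br at 60° (0.7). Total 0.7 kcal/mol.
B is staggered. OCH3 at 240° is gauche with Br at 300° (0.6). Total 0.6 kcal/mol.
E(D) − E(B) = 0.7 − 0.6 = +0.1 kcal/mol.

+0.1 kcal/mol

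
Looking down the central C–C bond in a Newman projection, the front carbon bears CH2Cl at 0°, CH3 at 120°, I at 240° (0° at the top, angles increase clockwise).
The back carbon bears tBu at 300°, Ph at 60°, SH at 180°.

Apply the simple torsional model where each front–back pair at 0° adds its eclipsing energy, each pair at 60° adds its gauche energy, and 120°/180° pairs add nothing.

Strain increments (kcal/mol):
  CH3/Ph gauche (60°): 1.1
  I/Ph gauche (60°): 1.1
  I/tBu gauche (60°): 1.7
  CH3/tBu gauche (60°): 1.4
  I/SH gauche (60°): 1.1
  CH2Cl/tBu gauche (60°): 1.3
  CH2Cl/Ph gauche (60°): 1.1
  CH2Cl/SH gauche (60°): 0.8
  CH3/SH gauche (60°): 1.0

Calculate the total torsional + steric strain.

7.3 kcal/mol

This conformer (staggered): CH2Cl(0°)/tBu(300°) gauche 1.3; CH2Cl(0°)/Ph(60°) gauche 1.1; CH3(120°)/Ph(60°) gauche 1.1; CH3(120°)/SH(180°) gauche 1.0; I(240°)/tBu(300°) gauche 1.7; I(240°)/SH(180°) gauche 1.1 → 7.3 kcal/mol.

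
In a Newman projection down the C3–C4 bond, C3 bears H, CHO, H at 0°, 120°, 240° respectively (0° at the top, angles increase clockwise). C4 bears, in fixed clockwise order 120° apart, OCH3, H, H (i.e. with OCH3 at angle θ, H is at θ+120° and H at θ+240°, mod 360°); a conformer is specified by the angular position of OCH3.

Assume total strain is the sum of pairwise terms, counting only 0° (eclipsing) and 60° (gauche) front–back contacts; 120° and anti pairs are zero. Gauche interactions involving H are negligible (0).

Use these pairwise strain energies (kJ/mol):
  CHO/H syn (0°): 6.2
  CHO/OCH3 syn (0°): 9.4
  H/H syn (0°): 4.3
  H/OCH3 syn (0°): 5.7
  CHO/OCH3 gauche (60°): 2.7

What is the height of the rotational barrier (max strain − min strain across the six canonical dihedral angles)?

18.0 kJ/mol

OCH3 at 0° is eclipsed. H at 0° is eclipsed with OCH3 at 0° (5.7); CHO at 120° is eclipsed with H at 120° (6.2); H at 240° is eclipsed with H at 240° (4.3). Total 16.2 kJ/mol.
OCH3 at 60° is staggered. CHO at 120° is gauche with OCH3 at 60° (2.7). Total 2.7 kJ/mol.
OCH3 at 120° is eclipsed. H at 0° is eclipsed with H at 0° (4.3); CHO at 120° is eclipsed with OCH3 at 120° (9.4); H at 240° is eclipsed with H at 240° (4.3). Total 18.0 kJ/mol.
OCH3 at 180° is staggered. CHO at 120° is gauche with OCH3 at 180° (2.7). Total 2.7 kJ/mol.
OCH3 at 240° is eclipsed. H at 0° is eclipsed with H at 0° (4.3); CHO at 120° is eclipsed with H at 120° (6.2); H at 240° is eclipsed with OCH3 at 240° (5.7). Total 16.2 kJ/mol.
OCH3 at 300° (staggered): no non-H gauche contacts → 0.0 kJ/mol.
Max at 120° (18.0 kJ/mol), min at 300° (0.0 kJ/mol); barrier = 18.0 kJ/mol.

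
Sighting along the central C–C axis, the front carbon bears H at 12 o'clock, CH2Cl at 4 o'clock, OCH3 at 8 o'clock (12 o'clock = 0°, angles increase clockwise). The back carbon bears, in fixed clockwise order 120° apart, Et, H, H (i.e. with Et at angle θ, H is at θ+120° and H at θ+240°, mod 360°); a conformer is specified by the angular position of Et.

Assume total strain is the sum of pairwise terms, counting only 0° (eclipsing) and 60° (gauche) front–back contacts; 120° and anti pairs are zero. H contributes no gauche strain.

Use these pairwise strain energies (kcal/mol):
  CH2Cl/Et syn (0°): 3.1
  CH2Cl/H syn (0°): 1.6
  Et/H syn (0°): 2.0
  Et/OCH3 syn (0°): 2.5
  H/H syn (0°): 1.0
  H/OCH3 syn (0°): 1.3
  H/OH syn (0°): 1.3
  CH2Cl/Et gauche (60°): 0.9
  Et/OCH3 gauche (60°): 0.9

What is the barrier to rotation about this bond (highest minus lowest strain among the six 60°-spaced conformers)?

4.5 kcal/mol

Et at 0° is eclipsed. H at 0° is eclipsed with Et at 0° (2.0); CH2Cl at 120° is eclipsed with H at 120° (1.6); OCH3 at 240° is eclipsed with H at 240° (1.3). Total 4.9 kcal/mol.
Et at 60° is staggered. CH2Cl at 120° is gauche with Et at 60° (0.9). Total 0.9 kcal/mol.
Et at 120° is eclipsed. H at 0° is eclipsed with H at 0° (1.0); CH2Cl at 120° is eclipsed with Et at 120° (3.1); OCH3 at 240° is eclipsed with H at 240° (1.3). Total 5.4 kcal/mol.
Et at 180° is staggered. CH2Cl at 120° is gauche with Et at 180° (0.9); OCH3 at 240° is gauche with Et at 180° (0.9). Total 1.8 kcal/mol.
Et at 240° is eclipsed. H at 0° is eclipsed with H at 0° (1.0); CH2Cl at 120° is eclipsed with H at 120° (1.6); OCH3 at 240° is eclipsed with Et at 240° (2.5). Total 5.1 kcal/mol.
Et at 300° is staggered. OCH3 at 240° is gauche with Et at 300° (0.9). Total 0.9 kcal/mol.
Max at 120° (5.4 kcal/mol), min at 60° (0.9 kcal/mol); barrier = 4.5 kcal/mol.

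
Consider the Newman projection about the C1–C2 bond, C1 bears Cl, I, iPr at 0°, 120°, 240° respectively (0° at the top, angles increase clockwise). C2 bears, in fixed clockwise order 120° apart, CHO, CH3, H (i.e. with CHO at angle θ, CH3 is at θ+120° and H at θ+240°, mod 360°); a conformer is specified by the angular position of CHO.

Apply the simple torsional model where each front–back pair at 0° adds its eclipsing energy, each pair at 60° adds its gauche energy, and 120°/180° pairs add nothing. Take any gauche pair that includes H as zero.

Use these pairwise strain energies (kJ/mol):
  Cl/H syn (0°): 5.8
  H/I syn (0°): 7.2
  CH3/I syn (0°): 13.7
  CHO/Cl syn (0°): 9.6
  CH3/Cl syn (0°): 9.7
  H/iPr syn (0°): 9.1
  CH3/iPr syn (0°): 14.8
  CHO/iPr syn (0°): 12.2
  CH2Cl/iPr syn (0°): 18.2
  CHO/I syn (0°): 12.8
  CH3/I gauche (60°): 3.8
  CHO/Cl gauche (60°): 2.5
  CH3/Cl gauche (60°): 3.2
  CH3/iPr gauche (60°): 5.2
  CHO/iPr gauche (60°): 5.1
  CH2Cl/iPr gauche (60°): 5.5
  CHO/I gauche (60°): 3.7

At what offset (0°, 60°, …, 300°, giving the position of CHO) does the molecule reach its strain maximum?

CHO at 0° (eclipsed): Cl–CHO eclipsed, I–CH3 eclipsed, iPr–H eclipsed; 9.6 + 13.7 + 9.1 = 32.4 kJ/mol.
CHO at 60° (staggered): Cl–CHO gauche, I–CHO gauche, I–CH3 gauche, iPr–CH3 gauche; 2.5 + 3.7 + 3.8 + 5.2 = 15.2 kJ/mol.
CHO at 120° (eclipsed): Cl–H eclipsed, I–CHO eclipsed, iPr–CH3 eclipsed; 5.8 + 12.8 + 14.8 = 33.4 kJ/mol.
CHO at 180° (staggered): Cl–CH3 gauche, I–CHO gauche, iPr–CHO gauche, iPr–CH3 gauche; 3.2 + 3.7 + 5.1 + 5.2 = 17.2 kJ/mol.
CHO at 240° (eclipsed): Cl–CH3 eclipsed, I–H eclipsed, iPr–CHO eclipsed; 9.7 + 7.2 + 12.2 = 29.1 kJ/mol.
CHO at 300° (staggered): Cl–CHO gauche, Cl–CH3 gauche, I–CH3 gauche, iPr–CHO gauche; 2.5 + 3.2 + 3.8 + 5.1 = 14.6 kJ/mol.
The maximum (33.4 kJ/mol) occurs with CHO at 120°.

120°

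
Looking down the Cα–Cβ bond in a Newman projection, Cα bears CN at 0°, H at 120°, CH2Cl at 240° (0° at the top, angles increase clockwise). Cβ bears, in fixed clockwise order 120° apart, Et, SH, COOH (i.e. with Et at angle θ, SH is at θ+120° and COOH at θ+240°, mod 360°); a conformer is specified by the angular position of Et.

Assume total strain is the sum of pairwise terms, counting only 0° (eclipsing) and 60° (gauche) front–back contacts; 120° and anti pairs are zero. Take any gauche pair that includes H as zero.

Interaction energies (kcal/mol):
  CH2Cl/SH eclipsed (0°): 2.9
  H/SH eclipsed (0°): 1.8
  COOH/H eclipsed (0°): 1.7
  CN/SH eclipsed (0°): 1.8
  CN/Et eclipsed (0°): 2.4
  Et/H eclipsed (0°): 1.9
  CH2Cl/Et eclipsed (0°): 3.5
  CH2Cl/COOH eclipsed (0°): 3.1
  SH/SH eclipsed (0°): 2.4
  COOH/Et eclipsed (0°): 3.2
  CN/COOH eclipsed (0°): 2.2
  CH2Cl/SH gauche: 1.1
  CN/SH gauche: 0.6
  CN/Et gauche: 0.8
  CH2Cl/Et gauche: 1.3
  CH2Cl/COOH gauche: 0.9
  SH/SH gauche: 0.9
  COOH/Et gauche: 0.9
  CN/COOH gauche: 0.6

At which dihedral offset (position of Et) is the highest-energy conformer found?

Et at 0° (eclipsed): CN(0°)/Et(0°) eclipsed 2.4; H(120°)/SH(120°) eclipsed 1.8; CH2Cl(240°)/COOH(240°) eclipsed 3.1 → 7.3 kcal/mol.
Et at 60° (staggered): CN(0°)/Et(60°) gauche 0.8; CN(0°)/COOH(300°) gauche 0.6; CH2Cl(240°)/SH(180°) gauche 1.1; CH2Cl(240°)/COOH(300°) gauche 0.9 → 3.4 kcal/mol.
Et at 120° (eclipsed): CN(0°)/COOH(0°) eclipsed 2.2; H(120°)/Et(120°) eclipsed 1.9; CH2Cl(240°)/SH(240°) eclipsed 2.9 → 7.0 kcal/mol.
Et at 180° (staggered): CN(0°)/SH(300°) gauche 0.6; CN(0°)/COOH(60°) gauche 0.6; CH2Cl(240°)/Et(180°) gauche 1.3; CH2Cl(240°)/SH(300°) gauche 1.1 → 3.6 kcal/mol.
Et at 240° (eclipsed): CN(0°)/SH(0°) eclipsed 1.8; H(120°)/COOH(120°) eclipsed 1.7; CH2Cl(240°)/Et(240°) eclipsed 3.5 → 7.0 kcal/mol.
Et at 300° (staggered): CN(0°)/Et(300°) gauche 0.8; CN(0°)/SH(60°) gauche 0.6; CH2Cl(240°)/Et(300°) gauche 1.3; CH2Cl(240°)/COOH(180°) gauche 0.9 → 3.6 kcal/mol.
The maximum (7.3 kcal/mol) occurs with Et at 0°.

0°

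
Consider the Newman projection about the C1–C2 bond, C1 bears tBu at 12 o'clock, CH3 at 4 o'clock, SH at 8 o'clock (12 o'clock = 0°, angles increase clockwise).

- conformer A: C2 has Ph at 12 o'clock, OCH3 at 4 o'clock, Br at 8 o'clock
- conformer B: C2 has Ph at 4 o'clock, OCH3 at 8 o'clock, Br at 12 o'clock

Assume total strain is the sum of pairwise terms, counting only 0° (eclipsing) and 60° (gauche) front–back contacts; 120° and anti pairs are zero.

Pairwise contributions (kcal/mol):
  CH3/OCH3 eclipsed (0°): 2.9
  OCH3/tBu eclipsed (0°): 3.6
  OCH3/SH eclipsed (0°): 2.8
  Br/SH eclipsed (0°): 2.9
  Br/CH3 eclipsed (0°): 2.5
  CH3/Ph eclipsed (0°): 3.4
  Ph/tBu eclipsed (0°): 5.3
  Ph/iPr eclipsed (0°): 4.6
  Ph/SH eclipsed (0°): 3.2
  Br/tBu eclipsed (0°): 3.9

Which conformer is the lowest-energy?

B

A is eclipsed. tBu at 0° is eclipsed with Ph at 0° (5.3); CH3 at 120° is eclipsed with OCH3 at 120° (2.9); SH at 240° is eclipsed with Br at 240° (2.9). Total 11.1 kcal/mol.
B is eclipsed. tBu at 0° is eclipsed with Br at 0° (3.9); CH3 at 120° is eclipsed with Ph at 120° (3.4); SH at 240° is eclipsed with OCH3 at 240° (2.8). Total 10.1 kcal/mol.
B has the lowest total (10.1 kcal/mol).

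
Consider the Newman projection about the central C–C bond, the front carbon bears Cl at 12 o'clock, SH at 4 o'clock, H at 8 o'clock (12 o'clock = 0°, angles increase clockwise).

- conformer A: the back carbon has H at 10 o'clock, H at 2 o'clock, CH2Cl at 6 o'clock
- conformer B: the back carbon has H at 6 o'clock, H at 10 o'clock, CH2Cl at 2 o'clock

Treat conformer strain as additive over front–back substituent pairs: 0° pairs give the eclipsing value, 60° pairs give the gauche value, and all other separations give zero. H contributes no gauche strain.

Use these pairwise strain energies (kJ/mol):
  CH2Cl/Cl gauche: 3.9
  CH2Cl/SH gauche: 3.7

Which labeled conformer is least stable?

A is staggered. SH at 120° is gauche with CH2Cl at 180° (3.7). Total 3.7 kJ/mol.
B is staggered. Cl at 0° is gauche with CH2Cl at 60° (3.9); SH at 120° is gauche with CH2Cl at 60° (3.7). Total 7.6 kJ/mol.
B has the highest total (7.6 kJ/mol).

B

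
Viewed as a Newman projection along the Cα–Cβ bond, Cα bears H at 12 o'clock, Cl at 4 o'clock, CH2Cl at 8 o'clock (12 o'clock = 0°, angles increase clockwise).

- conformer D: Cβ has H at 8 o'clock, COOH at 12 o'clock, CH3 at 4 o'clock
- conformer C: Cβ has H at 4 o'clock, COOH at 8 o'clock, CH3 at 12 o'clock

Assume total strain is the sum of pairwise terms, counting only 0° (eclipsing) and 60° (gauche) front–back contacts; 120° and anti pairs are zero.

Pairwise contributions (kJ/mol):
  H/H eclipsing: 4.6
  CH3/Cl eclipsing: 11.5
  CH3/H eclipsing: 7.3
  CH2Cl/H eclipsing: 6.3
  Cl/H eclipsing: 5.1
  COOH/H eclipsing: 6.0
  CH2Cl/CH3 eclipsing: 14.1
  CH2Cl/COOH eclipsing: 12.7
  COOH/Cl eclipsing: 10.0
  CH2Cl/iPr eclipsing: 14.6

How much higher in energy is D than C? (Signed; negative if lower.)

D is eclipsed. H at 0° is eclipsed with COOH at 0° (6.0); Cl at 120° is eclipsed with CH3 at 120° (11.5); CH2Cl at 240° is eclipsed with H at 240° (6.3). Total 23.8 kJ/mol.
C is eclipsed. H at 0° is eclipsed with CH3 at 0° (7.3); Cl at 120° is eclipsed with H at 120° (5.1); CH2Cl at 240° is eclipsed with COOH at 240° (12.7). Total 25.1 kJ/mol.
E(D) − E(C) = 23.8 − 25.1 = -1.3 kJ/mol.

-1.3 kJ/mol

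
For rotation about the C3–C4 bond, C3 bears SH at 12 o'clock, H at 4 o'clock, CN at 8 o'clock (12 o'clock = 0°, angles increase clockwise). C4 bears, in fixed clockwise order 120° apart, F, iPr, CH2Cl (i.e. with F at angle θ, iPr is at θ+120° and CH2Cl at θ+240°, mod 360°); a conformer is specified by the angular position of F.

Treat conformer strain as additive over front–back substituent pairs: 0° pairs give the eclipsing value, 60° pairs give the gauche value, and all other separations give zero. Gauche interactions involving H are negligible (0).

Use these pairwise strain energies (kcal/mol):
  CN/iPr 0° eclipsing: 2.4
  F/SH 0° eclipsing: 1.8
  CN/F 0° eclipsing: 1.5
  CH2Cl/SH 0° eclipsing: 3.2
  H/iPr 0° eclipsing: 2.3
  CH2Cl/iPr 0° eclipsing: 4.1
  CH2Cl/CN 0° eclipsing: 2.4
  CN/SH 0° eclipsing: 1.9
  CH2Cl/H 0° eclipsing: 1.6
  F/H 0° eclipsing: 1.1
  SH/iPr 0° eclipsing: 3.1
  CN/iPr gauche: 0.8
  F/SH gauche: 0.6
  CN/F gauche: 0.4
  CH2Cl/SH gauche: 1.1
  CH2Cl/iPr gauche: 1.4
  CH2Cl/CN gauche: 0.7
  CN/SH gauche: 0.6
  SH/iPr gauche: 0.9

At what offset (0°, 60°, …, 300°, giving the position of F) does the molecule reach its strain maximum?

F at 0° (eclipsed): SH–F eclipsed, H–iPr eclipsed, CN–CH2Cl eclipsed; 1.8 + 2.3 + 2.4 = 6.5 kcal/mol.
F at 60° (staggered): SH–F gauche, SH–CH2Cl gauche, CN–iPr gauche, CN–CH2Cl gauche; 0.6 + 1.1 + 0.8 + 0.7 = 3.2 kcal/mol.
F at 120° (eclipsed): SH–CH2Cl eclipsed, H–F eclipsed, CN–iPr eclipsed; 3.2 + 1.1 + 2.4 = 6.7 kcal/mol.
F at 180° (staggered): SH–iPr gauche, SH–CH2Cl gauche, CN–F gauche, CN–iPr gauche; 0.9 + 1.1 + 0.4 + 0.8 = 3.2 kcal/mol.
F at 240° (eclipsed): SH–iPr eclipsed, H–CH2Cl eclipsed, CN–F eclipsed; 3.1 + 1.6 + 1.5 = 6.2 kcal/mol.
F at 300° (staggered): SH–F gauche, SH–iPr gauche, CN–F gauche, CN–CH2Cl gauche; 0.6 + 0.9 + 0.4 + 0.7 = 2.6 kcal/mol.
The maximum (6.7 kcal/mol) occurs with F at 120°.

120°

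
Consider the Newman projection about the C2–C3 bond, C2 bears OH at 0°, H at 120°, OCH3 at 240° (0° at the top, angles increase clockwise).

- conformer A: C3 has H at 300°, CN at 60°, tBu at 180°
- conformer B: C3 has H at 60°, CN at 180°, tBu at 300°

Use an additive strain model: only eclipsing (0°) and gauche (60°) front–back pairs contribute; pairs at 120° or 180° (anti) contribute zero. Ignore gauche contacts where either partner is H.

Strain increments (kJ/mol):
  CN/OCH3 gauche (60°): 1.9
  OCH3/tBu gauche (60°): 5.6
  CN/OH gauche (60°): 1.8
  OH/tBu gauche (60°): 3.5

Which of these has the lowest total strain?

A

A (staggered): OH(0°)/CN(60°) gauche 1.8; OCH3(240°)/tBu(180°) gauche 5.6 → 7.4 kJ/mol.
B (staggered): OH(0°)/tBu(300°) gauche 3.5; OCH3(240°)/CN(180°) gauche 1.9; OCH3(240°)/tBu(300°) gauche 5.6 → 11.0 kJ/mol.
A has the lowest total (7.4 kJ/mol).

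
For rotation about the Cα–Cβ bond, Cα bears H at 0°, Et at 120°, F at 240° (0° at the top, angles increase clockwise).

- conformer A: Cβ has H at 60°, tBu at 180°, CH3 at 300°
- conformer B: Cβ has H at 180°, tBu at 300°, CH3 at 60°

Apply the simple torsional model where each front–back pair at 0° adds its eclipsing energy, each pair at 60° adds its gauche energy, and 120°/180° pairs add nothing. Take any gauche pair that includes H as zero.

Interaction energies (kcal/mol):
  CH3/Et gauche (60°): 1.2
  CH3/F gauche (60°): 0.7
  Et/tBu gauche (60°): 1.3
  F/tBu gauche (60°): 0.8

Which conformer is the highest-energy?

A

A is staggered. Et at 120° is gauche with tBu at 180° (1.3); F at 240° is gauche with tBu at 180° (0.8); F at 240° is gauche with CH3 at 300° (0.7). Total 2.8 kcal/mol.
B is staggered. Et at 120° is gauche with CH3 at 60° (1.2); F at 240° is gauche with tBu at 300° (0.8). Total 2.0 kcal/mol.
A has the highest total (2.8 kcal/mol).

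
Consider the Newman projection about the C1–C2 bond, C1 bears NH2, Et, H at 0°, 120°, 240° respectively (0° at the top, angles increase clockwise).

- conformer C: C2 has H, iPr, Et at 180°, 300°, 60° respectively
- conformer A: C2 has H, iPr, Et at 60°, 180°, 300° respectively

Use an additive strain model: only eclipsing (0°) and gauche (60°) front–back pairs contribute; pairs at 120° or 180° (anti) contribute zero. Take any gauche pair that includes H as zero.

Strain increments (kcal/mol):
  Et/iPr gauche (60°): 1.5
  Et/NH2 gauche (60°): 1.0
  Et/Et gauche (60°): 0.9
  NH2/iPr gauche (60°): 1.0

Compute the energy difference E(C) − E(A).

C (staggered): NH2(0°)/iPr(300°) gauche 1.0; NH2(0°)/Et(60°) gauche 1.0; Et(120°)/Et(60°) gauche 0.9 → 2.9 kcal/mol.
A (staggered): NH2(0°)/Et(300°) gauche 1.0; Et(120°)/iPr(180°) gauche 1.5 → 2.5 kcal/mol.
E(C) − E(A) = 2.9 − 2.5 = +0.4 kcal/mol.

+0.4 kcal/mol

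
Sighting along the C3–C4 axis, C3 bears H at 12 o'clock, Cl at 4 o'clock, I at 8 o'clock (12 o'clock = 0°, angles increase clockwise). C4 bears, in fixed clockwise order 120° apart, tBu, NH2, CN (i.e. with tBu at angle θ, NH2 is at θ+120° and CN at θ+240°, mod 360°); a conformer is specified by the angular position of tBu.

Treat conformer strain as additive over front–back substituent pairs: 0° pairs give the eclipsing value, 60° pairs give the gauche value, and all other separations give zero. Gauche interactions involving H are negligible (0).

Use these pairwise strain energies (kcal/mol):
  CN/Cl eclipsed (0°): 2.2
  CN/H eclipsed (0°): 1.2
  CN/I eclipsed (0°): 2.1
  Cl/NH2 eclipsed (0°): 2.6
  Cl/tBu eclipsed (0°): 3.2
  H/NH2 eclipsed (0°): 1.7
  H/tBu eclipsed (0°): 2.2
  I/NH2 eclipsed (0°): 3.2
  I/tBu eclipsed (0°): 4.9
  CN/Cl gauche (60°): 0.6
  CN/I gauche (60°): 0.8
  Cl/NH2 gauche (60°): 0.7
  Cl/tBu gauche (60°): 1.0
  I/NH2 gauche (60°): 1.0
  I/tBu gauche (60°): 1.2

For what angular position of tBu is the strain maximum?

tBu at 0° (eclipsed): H(0°)/tBu(0°) eclipsed 2.2; Cl(120°)/NH2(120°) eclipsed 2.6; I(240°)/CN(240°) eclipsed 2.1 → 6.9 kcal/mol.
tBu at 60° (staggered): Cl(120°)/tBu(60°) gauche 1.0; Cl(120°)/NH2(180°) gauche 0.7; I(240°)/NH2(180°) gauche 1.0; I(240°)/CN(300°) gauche 0.8 → 3.5 kcal/mol.
tBu at 120° (eclipsed): H(0°)/CN(0°) eclipsed 1.2; Cl(120°)/tBu(120°) eclipsed 3.2; I(240°)/NH2(240°) eclipsed 3.2 → 7.6 kcal/mol.
tBu at 180° (staggered): Cl(120°)/tBu(180°) gauche 1.0; Cl(120°)/CN(60°) gauche 0.6; I(240°)/tBu(180°) gauche 1.2; I(240°)/NH2(300°) gauche 1.0 → 3.8 kcal/mol.
tBu at 240° (eclipsed): H(0°)/NH2(0°) eclipsed 1.7; Cl(120°)/CN(120°) eclipsed 2.2; I(240°)/tBu(240°) eclipsed 4.9 → 8.8 kcal/mol.
tBu at 300° (staggered): Cl(120°)/NH2(60°) gauche 0.7; Cl(120°)/CN(180°) gauche 0.6; I(240°)/tBu(300°) gauche 1.2; I(240°)/CN(180°) gauche 0.8 → 3.3 kcal/mol.
The maximum (8.8 kcal/mol) occurs with tBu at 240°.

240°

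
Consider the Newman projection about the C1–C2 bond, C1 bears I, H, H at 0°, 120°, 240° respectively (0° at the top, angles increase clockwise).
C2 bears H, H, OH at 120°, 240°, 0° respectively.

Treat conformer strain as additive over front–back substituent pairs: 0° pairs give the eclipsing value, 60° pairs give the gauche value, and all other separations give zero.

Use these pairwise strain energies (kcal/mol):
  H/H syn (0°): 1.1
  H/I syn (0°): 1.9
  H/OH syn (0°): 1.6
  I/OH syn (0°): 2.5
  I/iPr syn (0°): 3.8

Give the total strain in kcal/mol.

This conformer (eclipsed): I–OH eclipsed, H–H eclipsed, H–H eclipsed; 2.5 + 1.1 + 1.1 = 4.7 kcal/mol.

4.7 kcal/mol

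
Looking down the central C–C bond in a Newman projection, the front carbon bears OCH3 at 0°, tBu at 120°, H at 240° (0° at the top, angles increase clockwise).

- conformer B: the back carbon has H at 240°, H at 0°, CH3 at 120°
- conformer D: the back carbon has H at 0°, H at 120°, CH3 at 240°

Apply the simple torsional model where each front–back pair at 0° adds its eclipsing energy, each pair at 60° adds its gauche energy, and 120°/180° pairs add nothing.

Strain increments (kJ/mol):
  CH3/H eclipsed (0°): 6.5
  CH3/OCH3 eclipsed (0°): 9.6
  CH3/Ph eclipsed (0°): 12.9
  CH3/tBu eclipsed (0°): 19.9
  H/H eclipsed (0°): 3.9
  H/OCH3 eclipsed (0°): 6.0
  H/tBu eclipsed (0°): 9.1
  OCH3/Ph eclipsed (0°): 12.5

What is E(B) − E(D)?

+8.2 kJ/mol

B (eclipsed): OCH3–H eclipsed, tBu–CH3 eclipsed, H–H eclipsed; 6.0 + 19.9 + 3.9 = 29.8 kJ/mol.
D (eclipsed): OCH3–H eclipsed, tBu–H eclipsed, H–CH3 eclipsed; 6.0 + 9.1 + 6.5 = 21.6 kJ/mol.
E(B) − E(D) = 29.8 − 21.6 = +8.2 kJ/mol.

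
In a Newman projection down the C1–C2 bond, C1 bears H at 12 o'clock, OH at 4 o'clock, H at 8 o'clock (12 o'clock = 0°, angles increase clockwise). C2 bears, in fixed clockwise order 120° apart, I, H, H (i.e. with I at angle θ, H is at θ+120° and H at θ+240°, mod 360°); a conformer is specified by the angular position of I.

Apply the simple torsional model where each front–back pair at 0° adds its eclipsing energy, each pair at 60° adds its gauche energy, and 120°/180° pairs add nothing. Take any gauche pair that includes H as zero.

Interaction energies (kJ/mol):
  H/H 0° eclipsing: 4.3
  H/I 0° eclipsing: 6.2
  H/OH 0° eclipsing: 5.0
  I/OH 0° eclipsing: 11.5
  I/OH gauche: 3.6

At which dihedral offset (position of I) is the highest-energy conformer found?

I at 0° (eclipsed): H–I eclipsed, OH–H eclipsed, H–H eclipsed; 6.2 + 5.0 + 4.3 = 15.5 kJ/mol.
I at 60° (staggered): OH–I gauche; 3.6 = 3.6 kJ/mol.
I at 120° (eclipsed): H–H eclipsed, OH–I eclipsed, H–H eclipsed; 4.3 + 11.5 + 4.3 = 20.1 kJ/mol.
I at 180° (staggered): OH–I gauche; 3.6 = 3.6 kJ/mol.
I at 240° (eclipsed): H–H eclipsed, OH–H eclipsed, H–I eclipsed; 4.3 + 5.0 + 6.2 = 15.5 kJ/mol.
I at 300° (staggered): no non-H gauche contacts → 0.0 kJ/mol.
The maximum (20.1 kJ/mol) occurs with I at 120°.

120°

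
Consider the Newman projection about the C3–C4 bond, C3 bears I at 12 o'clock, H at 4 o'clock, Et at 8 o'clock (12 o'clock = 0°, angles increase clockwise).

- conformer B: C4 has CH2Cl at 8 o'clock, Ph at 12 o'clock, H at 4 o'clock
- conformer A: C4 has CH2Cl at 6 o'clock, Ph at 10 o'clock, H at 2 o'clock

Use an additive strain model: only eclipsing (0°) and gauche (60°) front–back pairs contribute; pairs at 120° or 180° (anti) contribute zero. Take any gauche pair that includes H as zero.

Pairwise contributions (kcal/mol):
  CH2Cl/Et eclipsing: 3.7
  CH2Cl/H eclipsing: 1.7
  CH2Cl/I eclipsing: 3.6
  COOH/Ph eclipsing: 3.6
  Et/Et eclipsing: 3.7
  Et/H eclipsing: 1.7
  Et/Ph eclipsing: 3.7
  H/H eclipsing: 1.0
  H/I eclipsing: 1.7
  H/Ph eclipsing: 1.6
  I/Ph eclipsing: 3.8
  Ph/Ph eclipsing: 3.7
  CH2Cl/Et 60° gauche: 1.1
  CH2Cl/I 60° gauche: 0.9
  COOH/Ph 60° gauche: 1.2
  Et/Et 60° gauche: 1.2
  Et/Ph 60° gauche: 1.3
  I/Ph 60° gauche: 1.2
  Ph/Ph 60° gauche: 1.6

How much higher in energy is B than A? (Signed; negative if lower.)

+4.9 kcal/mol

B is eclipsed. I at 0° is eclipsed with Ph at 0° (3.8); H at 120° is eclipsed with H at 120° (1.0); Et at 240° is eclipsed with CH2Cl at 240° (3.7). Total 8.5 kcal/mol.
A is staggered. I at 0° is gauche with Ph at 300° (1.2); Et at 240° is gauche with CH2Cl at 180° (1.1); Et at 240° is gauche with Ph at 300° (1.3). Total 3.6 kcal/mol.
E(B) − E(A) = 8.5 − 3.6 = +4.9 kcal/mol.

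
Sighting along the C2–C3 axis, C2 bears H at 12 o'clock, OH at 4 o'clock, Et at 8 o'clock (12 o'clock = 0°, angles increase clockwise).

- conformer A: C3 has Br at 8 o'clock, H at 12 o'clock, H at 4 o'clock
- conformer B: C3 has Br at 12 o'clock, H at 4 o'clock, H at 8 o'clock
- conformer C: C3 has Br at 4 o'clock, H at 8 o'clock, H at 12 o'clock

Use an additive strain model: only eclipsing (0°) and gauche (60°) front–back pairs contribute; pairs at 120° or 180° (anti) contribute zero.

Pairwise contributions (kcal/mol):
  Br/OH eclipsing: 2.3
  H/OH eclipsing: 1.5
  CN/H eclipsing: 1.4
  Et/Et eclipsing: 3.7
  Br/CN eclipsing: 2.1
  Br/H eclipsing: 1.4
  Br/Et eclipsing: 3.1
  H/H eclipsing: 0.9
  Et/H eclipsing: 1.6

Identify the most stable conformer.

B

A (eclipsed): H(0°)/H(0°) eclipsed 0.9; OH(120°)/H(120°) eclipsed 1.5; Et(240°)/Br(240°) eclipsed 3.1 → 5.5 kcal/mol.
B (eclipsed): H(0°)/Br(0°) eclipsed 1.4; OH(120°)/H(120°) eclipsed 1.5; Et(240°)/H(240°) eclipsed 1.6 → 4.5 kcal/mol.
C (eclipsed): H(0°)/H(0°) eclipsed 0.9; OH(120°)/Br(120°) eclipsed 2.3; Et(240°)/H(240°) eclipsed 1.6 → 4.8 kcal/mol.
B has the lowest total (4.5 kcal/mol).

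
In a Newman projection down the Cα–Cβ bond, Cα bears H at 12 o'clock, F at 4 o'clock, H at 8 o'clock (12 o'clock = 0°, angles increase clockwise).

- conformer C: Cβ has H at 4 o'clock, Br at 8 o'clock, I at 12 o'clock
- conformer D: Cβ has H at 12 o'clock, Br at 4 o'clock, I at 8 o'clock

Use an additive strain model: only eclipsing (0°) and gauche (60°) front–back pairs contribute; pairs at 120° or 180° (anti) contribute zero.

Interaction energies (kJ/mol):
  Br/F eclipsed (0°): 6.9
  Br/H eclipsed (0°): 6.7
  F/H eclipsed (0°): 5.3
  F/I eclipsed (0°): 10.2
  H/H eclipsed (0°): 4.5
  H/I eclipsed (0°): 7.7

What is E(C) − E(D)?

+0.6 kJ/mol

C (eclipsed): H(0°)/I(0°) eclipsed 7.7; F(120°)/H(120°) eclipsed 5.3; H(240°)/Br(240°) eclipsed 6.7 → 19.7 kJ/mol.
D (eclipsed): H(0°)/H(0°) eclipsed 4.5; F(120°)/Br(120°) eclipsed 6.9; H(240°)/I(240°) eclipsed 7.7 → 19.1 kJ/mol.
E(C) − E(D) = 19.7 − 19.1 = +0.6 kJ/mol.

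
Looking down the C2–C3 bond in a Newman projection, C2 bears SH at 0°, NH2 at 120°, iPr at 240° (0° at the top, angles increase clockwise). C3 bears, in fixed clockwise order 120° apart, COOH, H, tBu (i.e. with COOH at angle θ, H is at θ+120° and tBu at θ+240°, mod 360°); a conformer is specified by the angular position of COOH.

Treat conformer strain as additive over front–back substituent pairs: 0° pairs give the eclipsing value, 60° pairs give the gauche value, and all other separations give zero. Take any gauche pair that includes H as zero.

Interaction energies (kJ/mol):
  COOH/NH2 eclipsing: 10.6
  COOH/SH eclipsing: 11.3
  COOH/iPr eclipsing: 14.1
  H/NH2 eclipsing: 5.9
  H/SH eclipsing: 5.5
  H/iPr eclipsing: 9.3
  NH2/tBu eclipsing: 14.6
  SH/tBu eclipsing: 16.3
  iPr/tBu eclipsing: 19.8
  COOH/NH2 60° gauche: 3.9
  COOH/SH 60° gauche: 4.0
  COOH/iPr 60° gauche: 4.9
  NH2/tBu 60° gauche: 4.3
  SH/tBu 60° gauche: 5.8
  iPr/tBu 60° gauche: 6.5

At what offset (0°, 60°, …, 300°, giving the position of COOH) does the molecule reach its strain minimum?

180°

COOH at 0° (eclipsed): SH(0°)/COOH(0°) eclipsed 11.3; NH2(120°)/H(120°) eclipsed 5.9; iPr(240°)/tBu(240°) eclipsed 19.8 → 37.0 kJ/mol.
COOH at 60° (staggered): SH(0°)/COOH(60°) gauche 4.0; SH(0°)/tBu(300°) gauche 5.8; NH2(120°)/COOH(60°) gauche 3.9; iPr(240°)/tBu(300°) gauche 6.5 → 20.2 kJ/mol.
COOH at 120° (eclipsed): SH(0°)/tBu(0°) eclipsed 16.3; NH2(120°)/COOH(120°) eclipsed 10.6; iPr(240°)/H(240°) eclipsed 9.3 → 36.2 kJ/mol.
COOH at 180° (staggered): SH(0°)/tBu(60°) gauche 5.8; NH2(120°)/COOH(180°) gauche 3.9; NH2(120°)/tBu(60°) gauche 4.3; iPr(240°)/COOH(180°) gauche 4.9 → 18.9 kJ/mol.
COOH at 240° (eclipsed): SH(0°)/H(0°) eclipsed 5.5; NH2(120°)/tBu(120°) eclipsed 14.6; iPr(240°)/COOH(240°) eclipsed 14.1 → 34.2 kJ/mol.
COOH at 300° (staggered): SH(0°)/COOH(300°) gauche 4.0; NH2(120°)/tBu(180°) gauche 4.3; iPr(240°)/COOH(300°) gauche 4.9; iPr(240°)/tBu(180°) gauche 6.5 → 19.7 kJ/mol.
The minimum (18.9 kJ/mol) occurs with COOH at 180°.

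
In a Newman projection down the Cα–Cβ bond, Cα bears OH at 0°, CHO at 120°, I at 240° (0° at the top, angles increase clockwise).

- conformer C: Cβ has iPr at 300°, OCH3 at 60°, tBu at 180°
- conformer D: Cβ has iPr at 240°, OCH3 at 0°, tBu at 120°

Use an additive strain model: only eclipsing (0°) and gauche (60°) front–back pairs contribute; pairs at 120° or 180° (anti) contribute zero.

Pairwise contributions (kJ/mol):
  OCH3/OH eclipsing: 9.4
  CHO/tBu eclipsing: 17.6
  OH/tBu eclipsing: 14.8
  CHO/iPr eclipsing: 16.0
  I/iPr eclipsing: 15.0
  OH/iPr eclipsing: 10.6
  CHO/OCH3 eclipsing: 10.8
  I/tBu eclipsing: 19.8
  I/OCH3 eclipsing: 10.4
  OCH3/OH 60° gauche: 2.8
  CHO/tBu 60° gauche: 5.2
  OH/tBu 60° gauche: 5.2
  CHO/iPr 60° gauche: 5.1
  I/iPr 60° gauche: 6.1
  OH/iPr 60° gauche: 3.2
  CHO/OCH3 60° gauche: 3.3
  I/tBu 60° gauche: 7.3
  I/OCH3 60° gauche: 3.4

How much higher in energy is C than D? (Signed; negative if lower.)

C (staggered): OH(0°)/iPr(300°) gauche 3.2; OH(0°)/OCH3(60°) gauche 2.8; CHO(120°)/OCH3(60°) gauche 3.3; CHO(120°)/tBu(180°) gauche 5.2; I(240°)/iPr(300°) gauche 6.1; I(240°)/tBu(180°) gauche 7.3 → 27.9 kJ/mol.
D (eclipsed): OH(0°)/OCH3(0°) eclipsed 9.4; CHO(120°)/tBu(120°) eclipsed 17.6; I(240°)/iPr(240°) eclipsed 15.0 → 42.0 kJ/mol.
E(C) − E(D) = 27.9 − 42.0 = -14.1 kJ/mol.

-14.1 kJ/mol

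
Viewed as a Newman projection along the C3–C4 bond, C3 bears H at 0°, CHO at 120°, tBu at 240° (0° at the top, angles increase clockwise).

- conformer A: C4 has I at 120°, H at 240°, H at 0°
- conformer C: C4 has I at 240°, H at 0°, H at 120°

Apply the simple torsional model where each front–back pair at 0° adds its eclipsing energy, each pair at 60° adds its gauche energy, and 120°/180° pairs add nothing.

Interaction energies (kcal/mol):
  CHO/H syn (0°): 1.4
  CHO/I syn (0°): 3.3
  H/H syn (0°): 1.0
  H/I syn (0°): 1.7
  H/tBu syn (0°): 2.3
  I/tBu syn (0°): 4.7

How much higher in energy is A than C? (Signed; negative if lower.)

-0.5 kcal/mol

A is eclipsed. H at 0° is eclipsed with H at 0° (1.0); CHO at 120° is eclipsed with I at 120° (3.3); tBu at 240° is eclipsed with H at 240° (2.3). Total 6.6 kcal/mol.
C is eclipsed. H at 0° is eclipsed with H at 0° (1.0); CHO at 120° is eclipsed with H at 120° (1.4); tBu at 240° is eclipsed with I at 240° (4.7). Total 7.1 kcal/mol.
E(A) − E(C) = 6.6 − 7.1 = -0.5 kcal/mol.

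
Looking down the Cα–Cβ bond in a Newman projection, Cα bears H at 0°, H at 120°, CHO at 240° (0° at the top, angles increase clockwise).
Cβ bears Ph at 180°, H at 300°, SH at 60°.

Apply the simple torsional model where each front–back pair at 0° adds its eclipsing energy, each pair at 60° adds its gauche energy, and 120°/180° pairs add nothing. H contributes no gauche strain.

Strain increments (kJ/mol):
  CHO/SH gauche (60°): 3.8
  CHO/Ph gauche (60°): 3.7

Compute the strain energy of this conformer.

This conformer (staggered): CHO–Ph gauche; 3.7 = 3.7 kJ/mol.

3.7 kJ/mol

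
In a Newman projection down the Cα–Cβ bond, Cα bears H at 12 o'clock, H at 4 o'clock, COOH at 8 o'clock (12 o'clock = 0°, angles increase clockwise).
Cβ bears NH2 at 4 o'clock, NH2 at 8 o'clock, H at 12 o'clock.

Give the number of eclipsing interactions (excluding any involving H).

Non-H eclipsing pairs: COOH(240°)/NH2(240°) — 1 interaction.

1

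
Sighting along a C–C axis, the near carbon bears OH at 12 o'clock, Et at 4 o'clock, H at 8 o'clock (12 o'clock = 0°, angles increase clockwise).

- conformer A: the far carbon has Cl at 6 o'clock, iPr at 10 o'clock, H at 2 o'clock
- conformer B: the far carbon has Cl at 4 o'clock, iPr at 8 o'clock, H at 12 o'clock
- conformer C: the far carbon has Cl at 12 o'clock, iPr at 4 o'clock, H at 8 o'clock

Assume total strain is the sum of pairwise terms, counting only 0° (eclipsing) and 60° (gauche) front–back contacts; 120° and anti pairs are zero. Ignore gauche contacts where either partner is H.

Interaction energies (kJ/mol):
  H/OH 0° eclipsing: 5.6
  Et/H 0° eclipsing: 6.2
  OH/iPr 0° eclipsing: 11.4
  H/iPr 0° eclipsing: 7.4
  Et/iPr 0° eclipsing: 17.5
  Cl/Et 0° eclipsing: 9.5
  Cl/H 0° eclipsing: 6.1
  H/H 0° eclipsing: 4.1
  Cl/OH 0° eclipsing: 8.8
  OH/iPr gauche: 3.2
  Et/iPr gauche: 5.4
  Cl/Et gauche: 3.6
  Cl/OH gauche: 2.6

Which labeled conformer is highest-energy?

C

A (staggered): OH–iPr gauche, Et–Cl gauche; 3.2 + 3.6 = 6.8 kJ/mol.
B (eclipsed): OH–H eclipsed, Et–Cl eclipsed, H–iPr eclipsed; 5.6 + 9.5 + 7.4 = 22.5 kJ/mol.
C (eclipsed): OH–Cl eclipsed, Et–iPr eclipsed, H–H eclipsed; 8.8 + 17.5 + 4.1 = 30.4 kJ/mol.
C has the highest total (30.4 kJ/mol).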